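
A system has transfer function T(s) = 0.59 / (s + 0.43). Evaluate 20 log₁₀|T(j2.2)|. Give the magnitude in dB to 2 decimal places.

|j2.2 + 0.43| = √(2.2² + 0.43²) = 2.242
|T(j2.2)| = 0.59 / 2.242 = 0.2632
20 log₁₀(0.2632) = -11.594 dB

-11.59 dB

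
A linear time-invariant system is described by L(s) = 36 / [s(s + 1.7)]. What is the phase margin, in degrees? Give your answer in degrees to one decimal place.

16.1°

Gain crossover: |L(jω)| = 1 at ω ≈ 5.88 rad/sec.
∠L(j5.88) = −90° − arctan(5.88/1.7) ≈ -163.88°
PM = 180° + (-163.88°) = 16.12°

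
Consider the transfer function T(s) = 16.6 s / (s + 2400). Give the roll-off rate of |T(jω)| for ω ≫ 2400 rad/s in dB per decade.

With 1 zero and 1 pole, the high-frequency asymptotic slope is 20 × (1 − 1) = 0 dB/decade.

0 dB/decade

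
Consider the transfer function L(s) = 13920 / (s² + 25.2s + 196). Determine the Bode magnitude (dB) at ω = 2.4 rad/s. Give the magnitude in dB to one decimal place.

36.9 dB

|(j2.4)² + 25.2(j2.4) + 196| = |190.24 + j60.48| = 199.6
|L(j2.4)| = 13920 / 199.6 = 69.732
20 log₁₀(69.732) = 36.87 dB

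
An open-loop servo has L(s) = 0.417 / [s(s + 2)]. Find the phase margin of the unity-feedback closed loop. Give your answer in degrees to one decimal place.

84.1°

Gain crossover: |L(jω)| = 1 at ω ≈ 0.207 rad/sec.
∠L(j0.207) = −90° − arctan(0.207/2) ≈ -95.92°
PM = 180° + (-95.92°) = 84.08°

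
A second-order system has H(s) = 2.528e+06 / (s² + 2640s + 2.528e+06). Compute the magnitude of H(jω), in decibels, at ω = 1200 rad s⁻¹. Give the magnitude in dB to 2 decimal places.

-2.44 dB

|(j1200)² + 2640(j1200) + 2.528e+06| = |1.088e+06 + j3.168e+06| = 3.35e+06
|H(j1200)| = 2.528e+06 / 3.35e+06 = 0.75471
20 log₁₀(0.75471) = -2.444 dB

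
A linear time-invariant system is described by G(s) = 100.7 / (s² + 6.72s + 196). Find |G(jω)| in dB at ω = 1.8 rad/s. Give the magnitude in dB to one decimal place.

|(j1.8)² + 6.72(j1.8) + 196| = |192.76 + j12.096| = 193.1
|G(j1.8)| = 100.7 / 193.1 = 0.52139
20 log₁₀(0.52139) = -5.66 dB

-5.7 dB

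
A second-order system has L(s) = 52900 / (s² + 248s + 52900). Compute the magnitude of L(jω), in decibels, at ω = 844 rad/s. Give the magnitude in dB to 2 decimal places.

-22.33 dB

|(j844)² + 248(j844) + 52900| = |-6.5944e+05 + j2.0931e+05| = 6.919e+05
|L(j844)| = 52900 / 6.919e+05 = 0.076461
20 log₁₀(0.076461) = -22.331 dB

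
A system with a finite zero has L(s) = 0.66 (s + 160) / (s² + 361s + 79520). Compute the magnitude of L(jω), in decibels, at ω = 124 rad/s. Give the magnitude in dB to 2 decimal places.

|j124 + 160| = √(124² + 160²) = 202.4
|(j124)² + 361(j124) + 79520| = |64144 + j44764| = 7.822e+04
|L(j124)| = 0.66 × 202.4 / 7.822e+04 = 0.001708
20 log₁₀(0.001708) = -55.350 dB

-55.35 dB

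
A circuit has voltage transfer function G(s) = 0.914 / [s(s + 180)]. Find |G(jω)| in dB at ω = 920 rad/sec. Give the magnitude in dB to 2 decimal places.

-119.50 dB

|j920 + 180| = √(920² + 180²) = 937.4
|j920| = 920
|G(j920)| = 0.914 / (937.4 × 920) = 1.0598e-06
20 log₁₀(1.0598e-06) = -119.496 dB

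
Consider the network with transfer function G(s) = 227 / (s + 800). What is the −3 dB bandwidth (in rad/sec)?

For a single-pole low-pass, the −3 dB point is at the pole: ω = 800 rad/sec.

800 rad/sec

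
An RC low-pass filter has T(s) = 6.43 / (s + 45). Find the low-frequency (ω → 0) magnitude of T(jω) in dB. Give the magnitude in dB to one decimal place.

-16.9 dB

T(0) = 6.43 / 45 = 0.14289
20 log₁₀(0.14289) = -16.90 dB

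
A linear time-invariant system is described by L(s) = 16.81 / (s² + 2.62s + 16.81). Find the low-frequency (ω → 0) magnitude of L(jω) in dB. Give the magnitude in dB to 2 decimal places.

0.00 dB

L(0) = 16.81 / 16.81 = 1
20 log₁₀(1) = 0.000 dB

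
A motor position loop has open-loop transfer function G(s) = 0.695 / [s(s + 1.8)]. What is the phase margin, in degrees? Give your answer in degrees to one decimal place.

78.1°

Gain crossover: |G(jω)| = 1 at ω ≈ 0.378 rad/s.
∠G(j0.378) = −90° − arctan(0.378/1.8) ≈ -101.86°
PM = 180° + (-101.86°) = 78.14°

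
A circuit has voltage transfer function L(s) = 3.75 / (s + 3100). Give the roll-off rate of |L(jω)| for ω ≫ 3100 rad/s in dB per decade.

-20 dB/decade

With 0 zeros and 1 pole, the high-frequency asymptotic slope is 20 × (0 − 1) = -20 dB/decade.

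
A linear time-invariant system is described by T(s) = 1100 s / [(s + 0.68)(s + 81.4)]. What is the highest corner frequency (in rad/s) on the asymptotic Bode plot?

81.4 rad/s

Break frequencies occur at each pole and zero magnitude: 0.68 rad/s, 81.4 rad/s.
The highest is 81.4 rad/s.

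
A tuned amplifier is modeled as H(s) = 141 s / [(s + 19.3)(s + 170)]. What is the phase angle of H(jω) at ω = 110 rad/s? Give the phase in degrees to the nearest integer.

-23 deg

∠(j110) = 90.00°
∠(j110 + 19.3) = arctan(110/19.3) = 80.05°
∠(j110 + 170) = arctan(110/170) = 32.91°
∠H(j110) = 90.00° − (80.05° + 32.91°) = -22.95°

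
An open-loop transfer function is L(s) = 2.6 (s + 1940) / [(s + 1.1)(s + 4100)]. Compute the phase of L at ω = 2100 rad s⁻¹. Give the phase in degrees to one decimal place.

-69.8 deg

∠(j2100 + 1940) = arctan(2100/1940) = 47.27°
∠(j2100 + 1.1) = arctan(2100/1.1) = 89.97°
∠(j2100 + 4100) = arctan(2100/4100) = 27.12°
∠L(j2100) = 47.27° − (89.97° + 27.12°) = -69.82°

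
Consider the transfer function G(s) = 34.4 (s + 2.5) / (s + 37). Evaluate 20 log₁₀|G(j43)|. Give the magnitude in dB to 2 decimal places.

|j43 + 2.5| = √(43² + 2.5²) = 43.07
|j43 + 37| = √(43² + 37²) = 56.73
|G(j43)| = 34.4 × 43.07 / 56.73 = 26.12
20 log₁₀(26.12) = 28.339 dB

28.34 dB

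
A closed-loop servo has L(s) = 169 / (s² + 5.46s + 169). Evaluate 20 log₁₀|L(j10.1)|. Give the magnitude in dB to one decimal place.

5.8 dB

|(j10.1)² + 5.46(j10.1) + 169| = |66.99 + j55.146| = 86.77
|L(j10.1)| = 169 / 86.77 = 1.9477
20 log₁₀(1.9477) = 5.79 dB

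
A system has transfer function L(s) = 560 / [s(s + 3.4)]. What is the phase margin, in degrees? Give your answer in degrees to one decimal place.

Gain crossover: |L(jω)| = 1 at ω ≈ 23.5 rad s⁻¹.
∠L(j23.5) = −90° − arctan(23.5/3.4) ≈ -171.78°
PM = 180° + (-171.78°) = 8.22°

8.2°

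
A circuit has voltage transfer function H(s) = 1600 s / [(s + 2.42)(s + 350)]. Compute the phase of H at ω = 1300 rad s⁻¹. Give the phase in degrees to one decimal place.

∠(j1300) = 90.00°
∠(j1300 + 2.42) = arctan(1300/2.42) = 89.89°
∠(j1300 + 350) = arctan(1300/350) = 74.93°
∠H(j1300) = 90.00° − (89.89° + 74.93°) = -74.82°

-74.8°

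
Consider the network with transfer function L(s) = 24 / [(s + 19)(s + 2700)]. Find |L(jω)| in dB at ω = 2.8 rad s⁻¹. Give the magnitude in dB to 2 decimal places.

-66.69 dB

|j2.8 + 19| = √(2.8² + 19²) = 19.21
|j2.8 + 2700| = √(2.8² + 2700²) = 2700
|L(j2.8)| = 24 / (19.21 × 2700) = 0.00046284
20 log₁₀(0.00046284) = -66.691 dB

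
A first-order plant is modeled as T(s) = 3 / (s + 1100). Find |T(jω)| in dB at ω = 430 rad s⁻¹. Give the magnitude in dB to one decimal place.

|j430 + 1100| = √(430² + 1100²) = 1181
|T(j430)| = 3 / 1181 = 0.0025401
20 log₁₀(0.0025401) = -51.90 dB

-51.9 dB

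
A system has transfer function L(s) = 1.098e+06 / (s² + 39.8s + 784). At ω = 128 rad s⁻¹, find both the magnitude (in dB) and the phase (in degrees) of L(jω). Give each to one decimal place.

|(j128)² + 39.8(j128) + 784| = |-15600 + j5094.4| = 1.641e+04
|L(j128)| = 1.098e+06 / 1.641e+04 = 66.907
20 log₁₀(66.907) = 36.51 dB
∠[(j128)² + 39.8(j128) + 784] = ∠[-15600 + j5094.4] = 161.91°
∠L(j128) = −161.91° = -161.91°

|L| = 36.5 dB, ∠L = -161.9°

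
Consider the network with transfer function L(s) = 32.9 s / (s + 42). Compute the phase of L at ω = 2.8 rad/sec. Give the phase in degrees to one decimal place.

86.2°

∠(j2.8) = 90.00°
∠(j2.8 + 42) = arctan(2.8/42) = 3.81°
∠L(j2.8) = 90.00° − 3.81° = 86.19°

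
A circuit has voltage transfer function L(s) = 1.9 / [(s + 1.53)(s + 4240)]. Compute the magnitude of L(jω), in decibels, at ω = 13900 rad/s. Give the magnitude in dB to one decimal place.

-160.5 dB

|j13900 + 1.53| = √(13900² + 1.53²) = 1.39e+04
|j13900 + 4240| = √(13900² + 4240²) = 1.453e+04
|L(j13900)| = 1.9 / (1.39e+04 × 1.453e+04) = 9.406e-09
20 log₁₀(9.406e-09) = -160.53 dB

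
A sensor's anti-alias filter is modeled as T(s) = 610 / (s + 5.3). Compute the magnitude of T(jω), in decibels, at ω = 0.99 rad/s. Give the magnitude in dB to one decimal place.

41.1 dB

|j0.99 + 5.3| = √(0.99² + 5.3²) = 5.392
|T(j0.99)| = 610 / 5.392 = 113.14
20 log₁₀(113.14) = 41.07 dB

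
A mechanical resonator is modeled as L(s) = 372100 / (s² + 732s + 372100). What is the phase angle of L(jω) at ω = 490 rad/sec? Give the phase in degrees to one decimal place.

-69.8°

∠[(j490)² + 732(j490) + 372100] = ∠[1.32e+05 + j3.5868e+05] = 69.80°
∠L(j490) = −69.80° = -69.80°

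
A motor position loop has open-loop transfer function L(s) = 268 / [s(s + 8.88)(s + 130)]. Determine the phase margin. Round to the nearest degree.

Gain crossover: |L(jω)| = 1 at ω ≈ 0.232 rad/s.
∠L(j0.232) = −90° − arctan(0.232/8.88) − arctan(0.232/130) ≈ -91.60°
PM = 180° + (-91.60°) = 88.40°

88°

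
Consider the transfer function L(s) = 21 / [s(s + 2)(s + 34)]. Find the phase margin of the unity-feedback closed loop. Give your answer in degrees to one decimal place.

Gain crossover: |L(jω)| = 1 at ω ≈ 0.305 rad/sec.
∠L(j0.305) = −90° − arctan(0.305/2) − arctan(0.305/34) ≈ -99.19°
PM = 180° + (-99.19°) = 80.81°

80.8°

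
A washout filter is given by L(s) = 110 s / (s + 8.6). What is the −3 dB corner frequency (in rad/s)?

For a single-pole high-pass, the −3 dB point is at the pole: ω = 8.6 rad/s.

8.6 rad/s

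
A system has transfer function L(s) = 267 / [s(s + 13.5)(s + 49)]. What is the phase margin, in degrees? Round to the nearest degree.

Gain crossover: |L(jω)| = 1 at ω ≈ 0.403 rad/s.
∠L(j0.403) = −90° − arctan(0.403/13.5) − arctan(0.403/49) ≈ -92.18°
PM = 180° + (-92.18°) = 87.82°

88 deg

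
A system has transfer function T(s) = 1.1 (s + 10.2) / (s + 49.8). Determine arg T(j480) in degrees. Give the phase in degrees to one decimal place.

4.7 deg

∠(j480 + 10.2) = arctan(480/10.2) = 88.78°
∠(j480 + 49.8) = arctan(480/49.8) = 84.08°
∠T(j480) = 88.78° − 84.08° = 4.71°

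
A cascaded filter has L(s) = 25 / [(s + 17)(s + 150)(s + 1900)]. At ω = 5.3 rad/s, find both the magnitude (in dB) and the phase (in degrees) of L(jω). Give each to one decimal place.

|L| = -106.2 dB, ∠L = -19.5°

|j5.3 + 17| = √(5.3² + 17²) = 17.81
|j5.3 + 150| = √(5.3² + 150²) = 150.1
|j5.3 + 1900| = √(5.3² + 1900²) = 1900
|L(j5.3)| = 25 / (17.81 × 150.1 × 1900) = 4.923e-06
20 log₁₀(4.923e-06) = -106.16 dB
∠(j5.3 + 17) = arctan(5.3/17) = 17.32°
∠(j5.3 + 150) = arctan(5.3/150) = 2.02°
∠(j5.3 + 1900) = arctan(5.3/1900) = 0.16°
∠L(j5.3) = − (17.32° + 2.02° + 0.16°) = -19.50°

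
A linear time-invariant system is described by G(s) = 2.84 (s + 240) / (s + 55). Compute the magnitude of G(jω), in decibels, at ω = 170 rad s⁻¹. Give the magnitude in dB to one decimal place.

13.4 dB

|j170 + 240| = √(170² + 240²) = 294.1
|j170 + 55| = √(170² + 55²) = 178.7
|G(j170)| = 2.84 × 294.1 / 178.7 = 4.6748
20 log₁₀(4.6748) = 13.40 dB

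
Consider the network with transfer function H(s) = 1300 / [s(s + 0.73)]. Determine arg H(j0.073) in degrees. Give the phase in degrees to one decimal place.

-95.7°

∠(j0.073 + 0.73) = arctan(0.073/0.73) = 5.71°
∠(j0.073) = 90.00°
∠H(j0.073) = − (5.71° + 90.00°) = -95.71°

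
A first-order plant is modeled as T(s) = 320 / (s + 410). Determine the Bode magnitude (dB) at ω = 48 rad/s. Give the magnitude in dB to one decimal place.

-2.2 dB

|j48 + 410| = √(48² + 410²) = 412.8
|T(j48)| = 320 / 412.8 = 0.77519
20 log₁₀(0.77519) = -2.21 dB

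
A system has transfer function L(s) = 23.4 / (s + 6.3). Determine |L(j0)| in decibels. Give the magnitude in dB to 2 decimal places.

L(0) = 23.4 / 6.3 = 3.7143
20 log₁₀(3.7143) = 11.398 dB

11.40 dB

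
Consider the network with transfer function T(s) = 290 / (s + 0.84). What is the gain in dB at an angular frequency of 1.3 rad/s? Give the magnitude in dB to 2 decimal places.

|j1.3 + 0.84| = √(1.3² + 0.84²) = 1.548
|T(j1.3)| = 290 / 1.548 = 187.37
20 log₁₀(187.37) = 45.454 dB

45.45 dB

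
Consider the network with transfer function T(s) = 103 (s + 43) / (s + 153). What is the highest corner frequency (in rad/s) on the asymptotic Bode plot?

Break frequencies occur at each pole and zero magnitude: 43 rad/s, 153 rad/s.
The highest is 153 rad/s.

153 rad/s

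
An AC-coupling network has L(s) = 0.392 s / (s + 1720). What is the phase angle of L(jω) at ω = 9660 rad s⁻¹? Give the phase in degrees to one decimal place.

10.1°

∠(j9660) = 90.00°
∠(j9660 + 1720) = arctan(9660/1720) = 79.90°
∠L(j9660) = 90.00° − 79.90° = 10.10°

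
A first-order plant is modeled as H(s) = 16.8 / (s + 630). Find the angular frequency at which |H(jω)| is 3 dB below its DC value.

For a single-pole low-pass, the −3 dB point is at the pole: ω = 630 rad/s.

630 rad/s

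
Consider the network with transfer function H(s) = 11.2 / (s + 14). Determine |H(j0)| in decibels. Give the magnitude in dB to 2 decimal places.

-1.94 dB

H(0) = 11.2 / 14 = 0.8
20 log₁₀(0.8) = -1.938 dB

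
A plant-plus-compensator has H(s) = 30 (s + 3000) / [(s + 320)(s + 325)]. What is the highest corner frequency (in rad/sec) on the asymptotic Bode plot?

Break frequencies occur at each pole and zero magnitude: 320 rad/sec, 325 rad/sec, 3000 rad/sec.
The highest is 3000 rad/sec.

3000 rad/sec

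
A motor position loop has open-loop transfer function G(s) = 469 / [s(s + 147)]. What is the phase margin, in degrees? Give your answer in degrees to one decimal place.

88.8°

Gain crossover: |G(jω)| = 1 at ω ≈ 3.19 rad/s.
∠G(j3.19) = −90° − arctan(3.19/147) ≈ -91.24°
PM = 180° + (-91.24°) = 88.76°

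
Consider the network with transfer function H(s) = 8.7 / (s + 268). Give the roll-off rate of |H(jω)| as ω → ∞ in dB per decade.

With 0 zeros and 1 pole, the high-frequency asymptotic slope is 20 × (0 − 1) = -20 dB/decade.

-20 dB/decade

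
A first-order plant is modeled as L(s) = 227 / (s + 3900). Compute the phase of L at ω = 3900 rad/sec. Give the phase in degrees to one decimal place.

-45.0°

∠(j3900 + 3900) = arctan(3900/3900) = 45.00°
∠L(j3900) = −45.00° = -45.00°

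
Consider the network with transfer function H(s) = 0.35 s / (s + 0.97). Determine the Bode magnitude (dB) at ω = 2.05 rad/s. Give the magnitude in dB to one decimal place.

-10.0 dB

|j2.05| = 2.05
|j2.05 + 0.97| = √(2.05² + 0.97²) = 2.268
|H(j2.05)| = 0.35 × 2.05 / 2.268 = 0.31637
20 log₁₀(0.31637) = -10.00 dB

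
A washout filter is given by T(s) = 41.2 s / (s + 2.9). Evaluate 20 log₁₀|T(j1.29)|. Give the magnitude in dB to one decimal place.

|j1.29| = 1.29
|j1.29 + 2.9| = √(1.29² + 2.9²) = 3.174
|T(j1.29)| = 41.2 × 1.29 / 3.174 = 16.745
20 log₁₀(16.745) = 24.48 dB

24.5 dB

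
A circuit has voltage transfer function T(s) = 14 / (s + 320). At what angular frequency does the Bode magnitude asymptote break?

320 rad/s

The single real pole at s = −320 gives a corner at ω = 320 rad/s.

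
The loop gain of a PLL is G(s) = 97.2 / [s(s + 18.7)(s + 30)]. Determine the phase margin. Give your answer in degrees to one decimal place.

89.1 deg

Gain crossover: |G(jω)| = 1 at ω ≈ 0.173 rad s⁻¹.
∠G(j0.173) = −90° − arctan(0.173/18.7) − arctan(0.173/30) ≈ -90.86°
PM = 180° + (-90.86°) = 89.14°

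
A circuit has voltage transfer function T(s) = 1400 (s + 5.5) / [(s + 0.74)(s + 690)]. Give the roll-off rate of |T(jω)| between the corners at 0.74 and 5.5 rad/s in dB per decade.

-20 dB/decade

In this band the factors already past their corner are: pole at 0.74; net slope = -20 dB/decade.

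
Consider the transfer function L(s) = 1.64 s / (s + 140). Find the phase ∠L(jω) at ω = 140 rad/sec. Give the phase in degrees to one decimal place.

∠(j140) = 90.00°
∠(j140 + 140) = arctan(140/140) = 45.00°
∠L(j140) = 90.00° − 45.00° = 45.00°

45.0 deg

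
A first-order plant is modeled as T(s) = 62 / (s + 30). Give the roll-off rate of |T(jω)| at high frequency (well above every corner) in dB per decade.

With 0 zeros and 1 pole, the high-frequency asymptotic slope is 20 × (0 − 1) = -20 dB/decade.

-20 dB/decade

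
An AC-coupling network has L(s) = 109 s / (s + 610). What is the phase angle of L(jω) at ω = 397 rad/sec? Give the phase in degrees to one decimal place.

56.9°

∠(j397) = 90.00°
∠(j397 + 610) = arctan(397/610) = 33.06°
∠L(j397) = 90.00° − 33.06° = 56.94°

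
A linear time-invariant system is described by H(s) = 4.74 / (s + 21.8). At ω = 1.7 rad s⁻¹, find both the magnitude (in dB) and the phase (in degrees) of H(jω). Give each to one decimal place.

|j1.7 + 21.8| = √(1.7² + 21.8²) = 21.87
|H(j1.7)| = 4.74 / 21.87 = 0.21677
20 log₁₀(0.21677) = -13.28 dB
∠(j1.7 + 21.8) = arctan(1.7/21.8) = 4.46°
∠H(j1.7) = −4.46° = -4.46°

|H| = -13.3 dB, ∠H = -4.5°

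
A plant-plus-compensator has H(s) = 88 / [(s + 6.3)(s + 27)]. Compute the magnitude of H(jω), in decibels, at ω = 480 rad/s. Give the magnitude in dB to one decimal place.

|j480 + 6.3| = √(480² + 6.3²) = 480
|j480 + 27| = √(480² + 27²) = 480.8
|H(j480)| = 88 / (480 × 480.8) = 0.00038131
20 log₁₀(0.00038131) = -68.37 dB

-68.4 dB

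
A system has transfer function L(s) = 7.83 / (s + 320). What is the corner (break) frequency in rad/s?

The single real pole at s = −320 gives a corner at ω = 320 rad/s.

320 rad/s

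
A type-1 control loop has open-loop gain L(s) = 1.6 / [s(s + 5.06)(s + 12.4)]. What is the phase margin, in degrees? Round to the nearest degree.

90 deg

Gain crossover: |L(jω)| = 1 at ω ≈ 0.0255 rad/sec.
∠L(j0.0255) = −90° − arctan(0.0255/5.06) − arctan(0.0255/12.4) ≈ -90.41°
PM = 180° + (-90.41°) = 89.59°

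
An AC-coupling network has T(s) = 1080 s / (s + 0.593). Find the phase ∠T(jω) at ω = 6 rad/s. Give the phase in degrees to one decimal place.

∠(j6) = 90.00°
∠(j6 + 0.593) = arctan(6/0.593) = 84.36°
∠T(j6) = 90.00° − 84.36° = 5.64°

5.6°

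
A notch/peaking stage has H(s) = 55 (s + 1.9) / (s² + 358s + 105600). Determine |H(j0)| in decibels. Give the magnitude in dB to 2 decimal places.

-60.09 dB

H(0) = 55 × 1.9 / 105600 = 0.00098958
20 log₁₀(0.00098958) = -60.091 dB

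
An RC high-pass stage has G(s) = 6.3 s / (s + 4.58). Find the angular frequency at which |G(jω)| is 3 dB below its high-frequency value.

4.58 rad/sec

For a single-pole high-pass, the −3 dB point is at the pole: ω = 4.58 rad/sec.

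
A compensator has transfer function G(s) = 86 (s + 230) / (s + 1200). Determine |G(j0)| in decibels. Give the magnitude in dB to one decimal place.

24.3 dB

G(0) = 86 × 230 / 1200 = 16.483
20 log₁₀(16.483) = 24.34 dB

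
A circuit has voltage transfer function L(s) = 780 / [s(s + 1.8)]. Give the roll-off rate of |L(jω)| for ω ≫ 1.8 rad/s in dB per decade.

With 0 zeros and 2 poles, the high-frequency asymptotic slope is 20 × (0 − 2) = -40 dB/decade.

-40 dB/decade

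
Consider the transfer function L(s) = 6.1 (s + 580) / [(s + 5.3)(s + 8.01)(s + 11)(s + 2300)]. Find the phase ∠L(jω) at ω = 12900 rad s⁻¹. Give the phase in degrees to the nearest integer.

-262°

∠(j12900 + 580) = arctan(12900/580) = 87.43°
∠(j12900 + 5.3) = arctan(12900/5.3) = 89.98°
∠(j12900 + 8.01) = arctan(12900/8.01) = 89.96°
∠(j12900 + 11) = arctan(12900/11) = 89.95°
∠(j12900 + 2300) = arctan(12900/2300) = 79.89°
∠L(j12900) = 87.43° − (89.98° + 89.96° + 89.95° + 79.89°) = -262.36°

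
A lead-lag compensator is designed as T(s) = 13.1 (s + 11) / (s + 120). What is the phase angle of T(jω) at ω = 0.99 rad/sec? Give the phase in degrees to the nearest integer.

∠(j0.99 + 11) = arctan(0.99/11) = 5.14°
∠(j0.99 + 120) = arctan(0.99/120) = 0.47°
∠T(j0.99) = 5.14° − 0.47° = 4.67°

5°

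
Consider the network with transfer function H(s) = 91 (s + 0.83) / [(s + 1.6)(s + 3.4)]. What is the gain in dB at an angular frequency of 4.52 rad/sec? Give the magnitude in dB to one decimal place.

|j4.52 + 0.83| = √(4.52² + 0.83²) = 4.596
|j4.52 + 1.6| = √(4.52² + 1.6²) = 4.795
|j4.52 + 3.4| = √(4.52² + 3.4²) = 5.656
|H(j4.52)| = 91 × 4.596 / (4.795 × 5.656) = 15.42
20 log₁₀(15.42) = 23.76 dB

23.8 dB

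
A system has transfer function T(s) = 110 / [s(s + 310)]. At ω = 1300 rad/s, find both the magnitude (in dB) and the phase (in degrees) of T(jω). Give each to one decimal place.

|T| = -84.0 dB, ∠T = -166.6 deg

|j1300 + 310| = √(1300² + 310²) = 1336
|j1300| = 1300
|T(j1300)| = 110 / (1336 × 1300) = 6.3314e-05
20 log₁₀(6.3314e-05) = -83.97 dB
∠(j1300 + 310) = arctan(1300/310) = 76.59°
∠(j1300) = 90.00°
∠T(j1300) = − (76.59° + 90.00°) = -166.59°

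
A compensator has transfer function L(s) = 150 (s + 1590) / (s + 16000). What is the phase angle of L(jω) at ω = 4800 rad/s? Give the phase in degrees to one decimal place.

55.0°

∠(j4800 + 1590) = arctan(4800/1590) = 71.67°
∠(j4800 + 16000) = arctan(4800/16000) = 16.70°
∠L(j4800) = 71.67° − 16.70° = 54.97°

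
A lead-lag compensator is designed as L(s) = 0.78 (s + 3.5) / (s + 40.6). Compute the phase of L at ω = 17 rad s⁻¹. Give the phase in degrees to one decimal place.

55.6 deg

∠(j17 + 3.5) = arctan(17/3.5) = 78.37°
∠(j17 + 40.6) = arctan(17/40.6) = 22.72°
∠L(j17) = 78.37° − 22.72° = 55.65°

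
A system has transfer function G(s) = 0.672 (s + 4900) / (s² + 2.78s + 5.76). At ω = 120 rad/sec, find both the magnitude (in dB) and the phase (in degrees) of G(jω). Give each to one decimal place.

|G| = -12.8 dB, ∠G = -177.3°

|j120 + 4900| = √(120² + 4900²) = 4901
|(j120)² + 2.78(j120) + 5.76| = |-14394 + j333.6| = 1.44e+04
|G(j120)| = 0.672 × 4901 / 1.44e+04 = 0.22877
20 log₁₀(0.22877) = -12.81 dB
∠(j120 + 4900) = arctan(120/4900) = 1.40°
∠[(j120)² + 2.78(j120) + 5.76] = ∠[-14394 + j333.6] = 178.67°
∠G(j120) = 1.40° − 178.67° = -177.27°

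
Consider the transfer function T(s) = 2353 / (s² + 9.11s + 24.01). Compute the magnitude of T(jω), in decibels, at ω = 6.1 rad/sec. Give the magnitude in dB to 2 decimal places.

|(j6.1)² + 9.11(j6.1) + 24.01| = |-13.2 + j55.571| = 57.12
|T(j6.1)| = 2353 / 57.12 = 41.196
20 log₁₀(41.196) = 32.297 dB

32.30 dB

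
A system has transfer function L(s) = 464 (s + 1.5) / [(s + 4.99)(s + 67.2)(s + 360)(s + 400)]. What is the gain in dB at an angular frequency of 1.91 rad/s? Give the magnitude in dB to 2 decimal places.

-93.24 dB

|j1.91 + 1.5| = √(1.91² + 1.5²) = 2.429
|j1.91 + 4.99| = √(1.91² + 4.99²) = 5.343
|j1.91 + 67.2| = √(1.91² + 67.2²) = 67.23
|j1.91 + 360| = √(1.91² + 360²) = 360
|j1.91 + 400| = √(1.91² + 400²) = 400
|L(j1.91)| = 464 × 2.429 / (5.343 × 67.23 × 360 × 400) = 2.1785e-05
20 log₁₀(2.1785e-05) = -93.237 dB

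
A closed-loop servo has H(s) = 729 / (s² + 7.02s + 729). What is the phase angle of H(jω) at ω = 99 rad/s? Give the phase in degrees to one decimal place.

-175.6°

∠[(j99)² + 7.02(j99) + 729] = ∠[-9072 + j694.98] = 175.62°
∠H(j99) = −175.62° = -175.62°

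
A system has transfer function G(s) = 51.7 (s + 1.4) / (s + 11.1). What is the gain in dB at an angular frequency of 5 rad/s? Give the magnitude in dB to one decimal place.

|j5 + 1.4| = √(5² + 1.4²) = 5.192
|j5 + 11.1| = √(5² + 11.1²) = 12.17
|G(j5)| = 51.7 × 5.192 / 12.17 = 22.05
20 log₁₀(22.05) = 26.87 dB

26.9 dB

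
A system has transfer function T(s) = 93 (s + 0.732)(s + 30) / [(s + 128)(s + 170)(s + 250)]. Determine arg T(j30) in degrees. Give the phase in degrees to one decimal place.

103.6°

∠(j30 + 0.732) = arctan(30/0.732) = 88.60°
∠(j30 + 30) = arctan(30/30) = 45.00°
∠(j30 + 128) = arctan(30/128) = 13.19°
∠(j30 + 170) = arctan(30/170) = 10.01°
∠(j30 + 250) = arctan(30/250) = 6.84°
∠T(j30) = 88.60° + 45.00° − (13.19° + 10.01° + 6.84°) = 103.56°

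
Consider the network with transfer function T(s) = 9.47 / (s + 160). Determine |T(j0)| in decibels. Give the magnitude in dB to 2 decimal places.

-24.56 dB

T(0) = 9.47 / 160 = 0.059188
20 log₁₀(0.059188) = -24.555 dB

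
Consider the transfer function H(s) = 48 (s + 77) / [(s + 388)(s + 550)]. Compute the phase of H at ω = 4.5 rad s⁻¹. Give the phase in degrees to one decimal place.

2.2 deg

∠(j4.5 + 77) = arctan(4.5/77) = 3.34°
∠(j4.5 + 388) = arctan(4.5/388) = 0.66°
∠(j4.5 + 550) = arctan(4.5/550) = 0.47°
∠H(j4.5) = 3.34° − (0.66° + 0.47°) = 2.21°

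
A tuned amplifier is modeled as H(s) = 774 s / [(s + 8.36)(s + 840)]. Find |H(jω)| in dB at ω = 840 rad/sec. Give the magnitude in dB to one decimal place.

|j840| = 840
|j840 + 8.36| = √(840² + 8.36²) = 840
|j840 + 840| = √(840² + 840²) = 1188
|H(j840)| = 774 × 840 / (840 × 1188) = 0.65152
20 log₁₀(0.65152) = -3.72 dB

-3.7 dB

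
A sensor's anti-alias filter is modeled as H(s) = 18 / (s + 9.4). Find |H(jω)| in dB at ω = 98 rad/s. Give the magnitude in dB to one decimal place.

-14.8 dB

|j98 + 9.4| = √(98² + 9.4²) = 98.45
|H(j98)| = 18 / 98.45 = 0.18283
20 log₁₀(0.18283) = -14.76 dB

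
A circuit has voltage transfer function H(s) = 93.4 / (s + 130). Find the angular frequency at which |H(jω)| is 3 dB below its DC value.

For a single-pole low-pass, the −3 dB point is at the pole: ω = 130 rad/s.

130 rad/s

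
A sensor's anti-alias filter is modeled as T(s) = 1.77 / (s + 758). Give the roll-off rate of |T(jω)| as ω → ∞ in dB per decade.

-20 dB/decade

With 0 zeros and 1 pole, the high-frequency asymptotic slope is 20 × (0 − 1) = -20 dB/decade.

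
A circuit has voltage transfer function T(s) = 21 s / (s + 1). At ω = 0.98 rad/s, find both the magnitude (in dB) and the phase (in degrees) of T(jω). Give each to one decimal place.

|T| = 23.3 dB, ∠T = 45.6 deg

|j0.98| = 0.98
|j0.98 + 1| = √(0.98² + 1²) = 1.4
|T(j0.98)| = 21 × 0.98 / 1.4 = 14.699
20 log₁₀(14.699) = 23.35 dB
∠(j0.98) = 90.00°
∠(j0.98 + 1) = arctan(0.98/1) = 44.42°
∠T(j0.98) = 90.00° − 44.42° = 45.58°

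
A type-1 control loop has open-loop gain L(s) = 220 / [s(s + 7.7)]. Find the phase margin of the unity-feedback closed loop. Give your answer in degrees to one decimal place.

Gain crossover: |L(jω)| = 1 at ω ≈ 13.9 rad/sec.
∠L(j13.9) = −90° − arctan(13.9/7.7) ≈ -150.96°
PM = 180° + (-150.96°) = 29.04°

29.0°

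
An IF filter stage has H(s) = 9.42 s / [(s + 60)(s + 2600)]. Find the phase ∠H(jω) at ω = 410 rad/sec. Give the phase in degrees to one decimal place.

-0.6°

∠(j410) = 90.00°
∠(j410 + 60) = arctan(410/60) = 81.67°
∠(j410 + 2600) = arctan(410/2600) = 8.96°
∠H(j410) = 90.00° − (81.67° + 8.96°) = -0.64°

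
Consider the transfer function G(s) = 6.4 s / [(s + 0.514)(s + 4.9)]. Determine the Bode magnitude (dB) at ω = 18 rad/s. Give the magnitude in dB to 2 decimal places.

|j18| = 18
|j18 + 0.514| = √(18² + 0.514²) = 18.01
|j18 + 4.9| = √(18² + 4.9²) = 18.66
|G(j18)| = 6.4 × 18 / (18.01 × 18.66) = 0.34293
20 log₁₀(0.34293) = -9.296 dB

-9.30 dB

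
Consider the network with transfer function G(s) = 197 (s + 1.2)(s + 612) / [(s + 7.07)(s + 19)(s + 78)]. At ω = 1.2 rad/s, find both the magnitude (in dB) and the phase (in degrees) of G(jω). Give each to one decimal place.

|j1.2 + 1.2| = √(1.2² + 1.2²) = 1.697
|j1.2 + 612| = √(1.2² + 612²) = 612
|j1.2 + 7.07| = √(1.2² + 7.07²) = 7.171
|j1.2 + 19| = √(1.2² + 19²) = 19.04
|j1.2 + 78| = √(1.2² + 78²) = 78.01
|G(j1.2)| = 197 × 1.697 × 612 / (7.171 × 19.04 × 78.01) = 19.212
20 log₁₀(19.212) = 25.67 dB
∠(j1.2 + 1.2) = arctan(1.2/1.2) = 45.00°
∠(j1.2 + 612) = arctan(1.2/612) = 0.11°
∠(j1.2 + 7.07) = arctan(1.2/7.07) = 9.63°
∠(j1.2 + 19) = arctan(1.2/19) = 3.61°
∠(j1.2 + 78) = arctan(1.2/78) = 0.88°
∠G(j1.2) = 45.00° + 0.11° − (9.63° + 3.61° + 0.88°) = 30.98°

|G| = 25.7 dB, ∠G = 31.0°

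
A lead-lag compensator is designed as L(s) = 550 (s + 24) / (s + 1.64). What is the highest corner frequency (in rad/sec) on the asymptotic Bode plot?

24 rad/sec

Break frequencies occur at each pole and zero magnitude: 1.64 rad/sec, 24 rad/sec.
The highest is 24 rad/sec.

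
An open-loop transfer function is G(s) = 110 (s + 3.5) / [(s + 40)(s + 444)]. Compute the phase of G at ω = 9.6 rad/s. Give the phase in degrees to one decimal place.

∠(j9.6 + 3.5) = arctan(9.6/3.5) = 69.97°
∠(j9.6 + 40) = arctan(9.6/40) = 13.50°
∠(j9.6 + 444) = arctan(9.6/444) = 1.24°
∠G(j9.6) = 69.97° − (13.50° + 1.24°) = 55.23°

55.2°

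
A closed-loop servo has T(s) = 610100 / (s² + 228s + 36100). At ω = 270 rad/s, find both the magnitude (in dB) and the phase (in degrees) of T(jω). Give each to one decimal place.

|(j270)² + 228(j270) + 36100| = |-36800 + j61560| = 7.172e+04
|T(j270)| = 610100 / 7.172e+04 = 8.5066
20 log₁₀(8.5066) = 18.60 dB
∠[(j270)² + 228(j270) + 36100] = ∠[-36800 + j61560] = 120.87°
∠T(j270) = −120.87° = -120.87°

|T| = 18.6 dB, ∠T = -120.9°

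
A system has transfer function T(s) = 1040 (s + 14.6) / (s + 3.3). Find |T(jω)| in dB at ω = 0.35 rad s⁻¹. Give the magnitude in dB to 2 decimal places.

|j0.35 + 14.6| = √(0.35² + 14.6²) = 14.6
|j0.35 + 3.3| = √(0.35² + 3.3²) = 3.319
|T(j0.35)| = 1040 × 14.6 / 3.319 = 4576.9
20 log₁₀(4576.9) = 73.211 dB

73.21 dB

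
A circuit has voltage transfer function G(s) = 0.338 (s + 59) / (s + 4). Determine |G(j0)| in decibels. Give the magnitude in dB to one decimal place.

G(0) = 0.338 × 59 / 4 = 4.9855
20 log₁₀(4.9855) = 13.95 dB

14.0 dB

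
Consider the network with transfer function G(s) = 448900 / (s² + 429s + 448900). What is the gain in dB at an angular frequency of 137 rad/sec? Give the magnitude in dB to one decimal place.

|(j137)² + 429(j137) + 448900| = |4.3013e+05 + j58773| = 4.341e+05
|G(j137)| = 448900 / 4.341e+05 = 1.034
20 log₁₀(1.034) = 0.29 dB

0.3 dB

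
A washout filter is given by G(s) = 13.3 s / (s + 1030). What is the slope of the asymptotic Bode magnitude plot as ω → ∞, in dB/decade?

0 dB/decade

With 1 zero and 1 pole, the high-frequency asymptotic slope is 20 × (1 − 1) = 0 dB/decade.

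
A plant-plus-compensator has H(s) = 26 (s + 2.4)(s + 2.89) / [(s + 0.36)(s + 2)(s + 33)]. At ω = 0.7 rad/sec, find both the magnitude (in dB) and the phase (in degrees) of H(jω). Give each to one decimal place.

|j0.7 + 2.4| = √(0.7² + 2.4²) = 2.5
|j0.7 + 2.89| = √(0.7² + 2.89²) = 2.974
|j0.7 + 0.36| = √(0.7² + 0.36²) = 0.7871
|j0.7 + 2| = √(0.7² + 2²) = 2.119
|j0.7 + 33| = √(0.7² + 33²) = 33.01
|H(j0.7)| = 26 × 2.5 × 2.974 / (0.7871 × 2.119 × 33.01) = 3.5108
20 log₁₀(3.5108) = 10.91 dB
∠(j0.7 + 2.4) = arctan(0.7/2.4) = 16.26°
∠(j0.7 + 2.89) = arctan(0.7/2.89) = 13.62°
∠(j0.7 + 0.36) = arctan(0.7/0.36) = 62.78°
∠(j0.7 + 2) = arctan(0.7/2) = 19.29°
∠(j0.7 + 33) = arctan(0.7/33) = 1.22°
∠H(j0.7) = 16.26° + 13.62° − (62.78° + 19.29° + 1.22°) = -53.41°

|H| = 10.9 dB, ∠H = -53.4°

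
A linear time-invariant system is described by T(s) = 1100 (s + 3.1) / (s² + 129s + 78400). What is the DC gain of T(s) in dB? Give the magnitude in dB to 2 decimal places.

-27.23 dB

T(0) = 1100 × 3.1 / 78400 = 0.043495
20 log₁₀(0.043495) = -27.231 dB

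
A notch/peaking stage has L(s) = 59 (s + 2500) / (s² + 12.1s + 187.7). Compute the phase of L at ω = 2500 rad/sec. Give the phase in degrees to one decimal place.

-134.7 deg

∠(j2500 + 2500) = arctan(2500/2500) = 45.00°
∠[(j2500)² + 12.1(j2500) + 187.7] = ∠[-6.2498e+06 + j30250] = 179.72°
∠L(j2500) = 45.00° − 179.72° = -134.72°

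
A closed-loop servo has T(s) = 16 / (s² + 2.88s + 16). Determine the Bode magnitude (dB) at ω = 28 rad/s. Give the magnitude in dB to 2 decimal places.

|(j28)² + 2.88(j28) + 16| = |-768 + j80.64| = 772.2
|T(j28)| = 16 / 772.2 = 0.020719
20 log₁₀(0.020719) = -33.672 dB

-33.67 dB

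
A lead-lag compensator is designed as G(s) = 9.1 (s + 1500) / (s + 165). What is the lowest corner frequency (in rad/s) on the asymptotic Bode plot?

165 rad/s

Break frequencies occur at each pole and zero magnitude: 165 rad/s, 1500 rad/s.
The lowest is 165 rad/s.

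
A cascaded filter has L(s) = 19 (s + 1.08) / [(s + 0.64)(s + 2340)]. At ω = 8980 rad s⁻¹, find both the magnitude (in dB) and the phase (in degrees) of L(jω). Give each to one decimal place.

|L| = -53.8 dB, ∠L = -75.4°

|j8980 + 1.08| = √(8980² + 1.08²) = 8980
|j8980 + 0.64| = √(8980² + 0.64²) = 8980
|j8980 + 2340| = √(8980² + 2340²) = 9280
|L(j8980)| = 19 × 8980 / (8980 × 9280) = 0.0020474
20 log₁₀(0.0020474) = -53.78 dB
∠(j8980 + 1.08) = arctan(8980/1.08) = 89.99°
∠(j8980 + 0.64) = arctan(8980/0.64) = 90.00°
∠(j8980 + 2340) = arctan(8980/2340) = 75.39°
∠L(j8980) = 89.99° − (90.00° + 75.39°) = -75.40°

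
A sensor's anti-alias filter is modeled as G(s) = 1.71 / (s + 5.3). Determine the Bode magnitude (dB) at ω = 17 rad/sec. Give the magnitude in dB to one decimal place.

-20.4 dB

|j17 + 5.3| = √(17² + 5.3²) = 17.81
|G(j17)| = 1.71 / 17.81 = 0.09603
20 log₁₀(0.09603) = -20.35 dB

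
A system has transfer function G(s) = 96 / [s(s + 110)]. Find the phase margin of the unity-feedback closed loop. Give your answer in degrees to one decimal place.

Gain crossover: |G(jω)| = 1 at ω ≈ 0.873 rad/s.
∠G(j0.873) = −90° − arctan(0.873/110) ≈ -90.45°
PM = 180° + (-90.45°) = 89.55°

89.5°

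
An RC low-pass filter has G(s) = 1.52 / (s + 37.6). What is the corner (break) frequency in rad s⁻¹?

The single real pole at s = −37.6 gives a corner at ω = 37.6 rad s⁻¹.

37.6 rad s⁻¹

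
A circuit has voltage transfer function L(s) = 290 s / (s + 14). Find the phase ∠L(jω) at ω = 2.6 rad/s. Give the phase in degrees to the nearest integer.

79 deg

∠(j2.6) = 90.00°
∠(j2.6 + 14) = arctan(2.6/14) = 10.52°
∠L(j2.6) = 90.00° − 10.52° = 79.48°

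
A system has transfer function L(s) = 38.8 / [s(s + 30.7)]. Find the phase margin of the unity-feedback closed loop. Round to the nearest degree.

Gain crossover: |L(jω)| = 1 at ω ≈ 1.26 rad s⁻¹.
∠L(j1.26) = −90° − arctan(1.26/30.7) ≈ -92.36°
PM = 180° + (-92.36°) = 87.64°

88°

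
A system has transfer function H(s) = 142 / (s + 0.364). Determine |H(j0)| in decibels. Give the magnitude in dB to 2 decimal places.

H(0) = 142 / 0.364 = 390.11
20 log₁₀(390.11) = 51.824 dB

51.82 dB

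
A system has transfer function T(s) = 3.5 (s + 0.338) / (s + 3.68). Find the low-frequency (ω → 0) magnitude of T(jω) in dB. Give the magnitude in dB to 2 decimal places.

T(0) = 3.5 × 0.338 / 3.68 = 0.32147
20 log₁₀(0.32147) = -9.857 dB

-9.86 dB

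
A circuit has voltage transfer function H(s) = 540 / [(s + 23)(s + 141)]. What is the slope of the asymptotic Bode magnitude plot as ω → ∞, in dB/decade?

With 0 zeros and 2 poles, the high-frequency asymptotic slope is 20 × (0 − 2) = -40 dB/decade.

-40 dB/decade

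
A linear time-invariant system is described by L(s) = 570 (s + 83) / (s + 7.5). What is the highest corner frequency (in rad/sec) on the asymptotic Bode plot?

83 rad/sec

Break frequencies occur at each pole and zero magnitude: 7.5 rad/sec, 83 rad/sec.
The highest is 83 rad/sec.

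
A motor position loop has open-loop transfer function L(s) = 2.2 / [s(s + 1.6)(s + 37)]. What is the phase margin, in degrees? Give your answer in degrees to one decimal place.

Gain crossover: |L(jω)| = 1 at ω ≈ 0.0372 rad/sec.
∠L(j0.0372) = −90° − arctan(0.0372/1.6) − arctan(0.0372/37) ≈ -91.39°
PM = 180° + (-91.39°) = 88.61°

88.6°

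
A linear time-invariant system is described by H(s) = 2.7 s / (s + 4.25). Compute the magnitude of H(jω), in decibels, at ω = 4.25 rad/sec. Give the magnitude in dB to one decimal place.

5.6 dB

|j4.25| = 4.25
|j4.25 + 4.25| = √(4.25² + 4.25²) = 6.01
|H(j4.25)| = 2.7 × 4.25 / 6.01 = 1.9092
20 log₁₀(1.9092) = 5.62 dB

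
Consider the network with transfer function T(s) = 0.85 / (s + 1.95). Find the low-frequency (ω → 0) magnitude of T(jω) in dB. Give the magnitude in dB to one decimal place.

T(0) = 0.85 / 1.95 = 0.4359
20 log₁₀(0.4359) = -7.21 dB

-7.2 dB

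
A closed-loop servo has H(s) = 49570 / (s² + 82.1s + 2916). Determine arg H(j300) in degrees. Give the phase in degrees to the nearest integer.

-164°

∠[(j300)² + 82.1(j300) + 2916] = ∠[-87084 + j24630] = 164.21°
∠H(j300) = −164.21° = -164.21°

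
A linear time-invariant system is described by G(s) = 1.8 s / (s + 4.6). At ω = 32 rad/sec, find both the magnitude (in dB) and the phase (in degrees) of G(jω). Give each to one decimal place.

|G| = 5.0 dB, ∠G = 8.2°

|j32| = 32
|j32 + 4.6| = √(32² + 4.6²) = 32.33
|G(j32)| = 1.8 × 32 / 32.33 = 1.7817
20 log₁₀(1.7817) = 5.02 dB
∠(j32) = 90.00°
∠(j32 + 4.6) = arctan(32/4.6) = 81.82°
∠G(j32) = 90.00° − 81.82° = 8.18°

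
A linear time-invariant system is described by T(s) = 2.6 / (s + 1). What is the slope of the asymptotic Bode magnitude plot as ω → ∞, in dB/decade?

With 0 zeros and 1 pole, the high-frequency asymptotic slope is 20 × (0 − 1) = -20 dB/decade.

-20 dB/decade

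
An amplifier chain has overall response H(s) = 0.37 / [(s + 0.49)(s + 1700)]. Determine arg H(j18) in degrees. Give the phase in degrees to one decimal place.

∠(j18 + 0.49) = arctan(18/0.49) = 88.44°
∠(j18 + 1700) = arctan(18/1700) = 0.61°
∠H(j18) = − (88.44° + 0.61°) = -89.05°

-89.0°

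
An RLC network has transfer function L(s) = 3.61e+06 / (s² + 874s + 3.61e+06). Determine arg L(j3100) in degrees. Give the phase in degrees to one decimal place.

-155.7 deg

∠[(j3100)² + 874(j3100) + 3.61e+06] = ∠[-6e+06 + j2.7094e+06] = 155.70°
∠L(j3100) = −155.70° = -155.70°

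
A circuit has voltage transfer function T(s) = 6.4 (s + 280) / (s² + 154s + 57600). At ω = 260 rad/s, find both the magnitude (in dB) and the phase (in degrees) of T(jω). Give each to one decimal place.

|j260 + 280| = √(260² + 280²) = 382.1
|(j260)² + 154(j260) + 57600| = |-10000 + j40040| = 4.127e+04
|T(j260)| = 6.4 × 382.1 / 4.127e+04 = 0.059255
20 log₁₀(0.059255) = -24.55 dB
∠(j260 + 280) = arctan(260/280) = 42.88°
∠[(j260)² + 154(j260) + 57600] = ∠[-10000 + j40040] = 104.02°
∠T(j260) = 42.88° − 104.02° = -61.14°

|T| = -24.5 dB, ∠T = -61.1°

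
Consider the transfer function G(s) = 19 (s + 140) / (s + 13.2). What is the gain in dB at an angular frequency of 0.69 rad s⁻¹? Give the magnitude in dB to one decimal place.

46.1 dB

|j0.69 + 140| = √(0.69² + 140²) = 140
|j0.69 + 13.2| = √(0.69² + 13.2²) = 13.22
|G(j0.69)| = 19 × 140 / 13.22 = 201.24
20 log₁₀(201.24) = 46.07 dB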